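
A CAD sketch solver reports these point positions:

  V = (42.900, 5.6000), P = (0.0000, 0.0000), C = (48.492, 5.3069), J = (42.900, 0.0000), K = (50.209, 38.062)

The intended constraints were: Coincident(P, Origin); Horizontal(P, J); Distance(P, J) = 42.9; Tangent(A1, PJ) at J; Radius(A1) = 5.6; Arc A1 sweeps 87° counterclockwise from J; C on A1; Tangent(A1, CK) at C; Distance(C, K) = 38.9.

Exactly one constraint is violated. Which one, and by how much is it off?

Distance(C, K) = 38.9 — off by 6.10.

P = (0.00, 0.00) ✓; P.y = 0.00, J.y = 0.00 ✓; |PJ| = 42.90 ✓; ∠(VJ, JP) = 90.00° ✓; |VJ| = 5.600 ✓; bearing(V→C) − bearing(V→J) = 87.00° ✓; |VC| = 5.600 ✓; ∠(VC, CK) = 90.00° ✓; |CK| = 32.80 ✗.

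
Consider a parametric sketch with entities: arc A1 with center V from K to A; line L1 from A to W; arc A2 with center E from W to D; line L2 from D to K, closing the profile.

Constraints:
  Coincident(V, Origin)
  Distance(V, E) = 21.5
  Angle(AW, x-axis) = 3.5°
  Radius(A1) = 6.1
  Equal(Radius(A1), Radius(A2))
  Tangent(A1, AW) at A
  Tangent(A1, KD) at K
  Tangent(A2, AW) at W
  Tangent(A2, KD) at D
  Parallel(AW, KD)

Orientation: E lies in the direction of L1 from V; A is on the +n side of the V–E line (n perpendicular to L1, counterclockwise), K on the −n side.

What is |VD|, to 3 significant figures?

22.3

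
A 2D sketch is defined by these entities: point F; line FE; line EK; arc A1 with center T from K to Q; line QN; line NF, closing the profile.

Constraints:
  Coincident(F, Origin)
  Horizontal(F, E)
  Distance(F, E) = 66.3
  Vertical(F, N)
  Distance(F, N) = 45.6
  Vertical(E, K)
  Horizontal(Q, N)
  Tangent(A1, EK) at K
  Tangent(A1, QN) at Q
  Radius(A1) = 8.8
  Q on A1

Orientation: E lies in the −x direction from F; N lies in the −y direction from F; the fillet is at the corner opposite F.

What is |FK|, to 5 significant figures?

75.828

F is at the origin; F and E share the same y with |FE| = 66.3 and E on the −x side, so E = (-66.300, 0.0000). F and N share the same x with |FN| = 45.6 and N on the −y side, so N = (0.0000, -45.600). The virtual corner opposite F is at (-66.300, -45.600). A1 meets EK tangentially, so TK is at right angles to EK and since A1 is tangent to QN there, TQ ⟂ QN, with radius 8.8, so the center T sits 8.8 in from both sides at T = (-57.500, -36.800). That places the tangent points at K = (-66.300, -36.800) on EK and Q = (-57.500, -45.600) on QN. Then |FK| = |K − F| = 75.828.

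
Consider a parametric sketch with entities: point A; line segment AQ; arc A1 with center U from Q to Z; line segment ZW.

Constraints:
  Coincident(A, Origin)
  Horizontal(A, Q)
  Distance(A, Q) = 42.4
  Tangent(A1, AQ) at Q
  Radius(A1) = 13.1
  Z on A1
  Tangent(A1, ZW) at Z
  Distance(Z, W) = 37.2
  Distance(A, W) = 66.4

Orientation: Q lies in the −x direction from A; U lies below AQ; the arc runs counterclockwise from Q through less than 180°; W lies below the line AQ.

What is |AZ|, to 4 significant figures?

57.44

Checks: |UZ| = 13.10 ✓; ∠(UZ, ZW) = 90.00° ✓; |ZW| = 37.20 ✓; |AW| = 66.40 ✓.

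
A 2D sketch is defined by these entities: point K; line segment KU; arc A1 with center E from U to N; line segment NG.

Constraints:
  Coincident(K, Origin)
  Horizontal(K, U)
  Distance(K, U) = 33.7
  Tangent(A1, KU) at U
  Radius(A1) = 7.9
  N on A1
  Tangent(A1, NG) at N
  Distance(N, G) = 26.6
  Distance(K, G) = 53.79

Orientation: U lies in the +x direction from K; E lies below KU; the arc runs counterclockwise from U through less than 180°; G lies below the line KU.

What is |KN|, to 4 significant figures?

29.60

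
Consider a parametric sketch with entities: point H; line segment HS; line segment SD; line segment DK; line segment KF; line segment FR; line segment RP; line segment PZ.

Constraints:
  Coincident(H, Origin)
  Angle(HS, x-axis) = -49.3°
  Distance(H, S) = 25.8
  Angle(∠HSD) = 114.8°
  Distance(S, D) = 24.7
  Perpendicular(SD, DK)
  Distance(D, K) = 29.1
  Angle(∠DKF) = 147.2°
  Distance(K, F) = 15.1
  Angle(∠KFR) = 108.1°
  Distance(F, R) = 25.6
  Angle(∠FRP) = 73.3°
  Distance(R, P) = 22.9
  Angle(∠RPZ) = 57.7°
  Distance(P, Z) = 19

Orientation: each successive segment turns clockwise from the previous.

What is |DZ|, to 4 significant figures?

35.12

H is at the origin; HS runs at -49.3° with length 25.8, so S = (16.82, -19.56). ∠HSD = 114.8° gives SD at -114.5° from the x-axis; with |SD| = 24.7, D = (6.581, -42.04). The perpendicularity gives DK at right angles to SD, so DK runs at 155.5°; with |DK| = 29.1, K = (-19.90, -29.97). ∠DKF = 147.2° gives KF at 122.7° from the x-axis; with |KF| = 15.1, F = (-28.06, -17.26). ∠KFR = 108.1° gives FR at 50.80° from the x-axis; with |FR| = 25.6, R = (-11.88, 2.577). ∠FRP = 73.3° gives RP at -55.90° from the x-axis; with |RP| = 22.9, P = (0.9623, -16.39). ∠RPZ = 57.7° gives PZ at -178.2° from the x-axis; with |PZ| = 19.0, Z = (-18.03, -16.98). Then |DZ| = |Z − D| = 35.12.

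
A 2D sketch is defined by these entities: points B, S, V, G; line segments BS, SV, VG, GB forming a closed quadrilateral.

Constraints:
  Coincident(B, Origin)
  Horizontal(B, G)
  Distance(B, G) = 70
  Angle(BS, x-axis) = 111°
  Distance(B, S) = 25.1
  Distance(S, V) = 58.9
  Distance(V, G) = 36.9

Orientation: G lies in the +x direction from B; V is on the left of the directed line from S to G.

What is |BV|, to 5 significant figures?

58.190

Checks: |SV| = 58.90 ✓; |VG| = 36.90 ✓.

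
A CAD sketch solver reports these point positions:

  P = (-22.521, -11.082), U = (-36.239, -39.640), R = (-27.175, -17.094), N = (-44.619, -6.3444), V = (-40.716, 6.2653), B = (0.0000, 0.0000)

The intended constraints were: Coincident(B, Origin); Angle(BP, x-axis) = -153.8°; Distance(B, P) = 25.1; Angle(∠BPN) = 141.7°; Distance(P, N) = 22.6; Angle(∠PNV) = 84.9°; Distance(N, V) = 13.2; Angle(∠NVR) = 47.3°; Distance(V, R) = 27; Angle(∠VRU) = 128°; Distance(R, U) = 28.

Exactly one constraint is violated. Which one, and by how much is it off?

Distance(R, U) = 28 — off by 3.70.

B = (0.00, 0.00) ✓; BP at -153.8° ✓; |BP| = 25.10 ✓; ∠BPN = 141.7° ✓; |PN| = 22.60 ✓; ∠PNV = 84.90° ✓; |NV| = 13.20 ✓; ∠NVR = 47.30° ✓; |VR| = 27.00 ✓; ∠VRU = 128.0° ✓; |RU| = 24.30 ✗.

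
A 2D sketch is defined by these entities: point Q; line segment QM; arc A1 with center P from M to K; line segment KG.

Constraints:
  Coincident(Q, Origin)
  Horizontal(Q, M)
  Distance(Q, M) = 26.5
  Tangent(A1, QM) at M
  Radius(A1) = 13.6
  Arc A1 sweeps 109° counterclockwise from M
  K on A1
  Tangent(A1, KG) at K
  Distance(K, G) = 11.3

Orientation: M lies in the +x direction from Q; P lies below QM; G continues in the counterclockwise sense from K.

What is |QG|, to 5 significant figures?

33.532

Q is at the origin; QM is horizontal with |QM| = 26.5 and M on the +x side, so M = (26.500, 0.0000). The tangent condition forces PM to be normal to QM, so P = M + (0, -13.6) = (26.500, -13.600). On A1, M sits at bearing 90° from P; a 109° counterclockwise sweep puts K at bearing 199°, so K = P + 13.6·(cos 199°, sin 199°) = (13.641, -18.028). Since A1 is tangent to KG there, PK ⟂ KG, so KG runs along (−sin 199°, cos 199°); with |KG| = 11.3, G = (17.320, -28.712). Then |QG| = |G − Q| = 33.532.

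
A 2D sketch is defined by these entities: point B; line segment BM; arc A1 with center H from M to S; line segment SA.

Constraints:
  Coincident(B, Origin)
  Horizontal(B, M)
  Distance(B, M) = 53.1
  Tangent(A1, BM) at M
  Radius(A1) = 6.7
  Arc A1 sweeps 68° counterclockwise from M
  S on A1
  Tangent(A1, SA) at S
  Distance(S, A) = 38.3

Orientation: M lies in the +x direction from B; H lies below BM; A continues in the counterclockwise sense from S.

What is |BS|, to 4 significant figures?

47.07

B is at the origin; B and M share the same y with |BM| = 53.1 and M on the +x side, so M = (53.10, 0.000). Since A1 is tangent to BM there, HM ⟂ BM, so H = M + (0, -6.7) = (53.10, -6.700). On A1, M sits at bearing 90° from H; a 68° counterclockwise sweep puts S at bearing 158°, so S = H + 6.7·(cos 158°, sin 158°) = (46.89, -4.190). Then |BS| = |S − B| = 47.07.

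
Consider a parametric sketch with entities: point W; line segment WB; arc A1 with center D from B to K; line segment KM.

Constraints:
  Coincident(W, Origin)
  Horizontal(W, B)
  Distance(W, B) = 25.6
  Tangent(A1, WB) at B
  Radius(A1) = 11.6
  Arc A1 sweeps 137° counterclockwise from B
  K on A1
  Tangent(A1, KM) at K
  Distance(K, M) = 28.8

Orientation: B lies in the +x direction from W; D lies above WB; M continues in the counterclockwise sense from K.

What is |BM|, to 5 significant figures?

41.846

W is at the origin; W and B share the same y with |WB| = 25.6 and B on the +x side, so B = (25.600, 0.0000). Tangency of A1 to WB means the radius DB is perpendicular to WB, so D = B + (0, 11.6) = (25.600, 11.600). On A1, B sits at bearing -90° from D; a 137° counterclockwise sweep puts K at bearing 47°, so K = D + 11.6·(cos 47°, sin 47°) = (33.511, 20.084). A1 meets KM tangentially, so DK is at right angles to KM, so KM runs along (−sin 47°, cos 47°); with |KM| = 28.8, M = (12.448, 39.725). Then |BM| = |M − B| = 41.846.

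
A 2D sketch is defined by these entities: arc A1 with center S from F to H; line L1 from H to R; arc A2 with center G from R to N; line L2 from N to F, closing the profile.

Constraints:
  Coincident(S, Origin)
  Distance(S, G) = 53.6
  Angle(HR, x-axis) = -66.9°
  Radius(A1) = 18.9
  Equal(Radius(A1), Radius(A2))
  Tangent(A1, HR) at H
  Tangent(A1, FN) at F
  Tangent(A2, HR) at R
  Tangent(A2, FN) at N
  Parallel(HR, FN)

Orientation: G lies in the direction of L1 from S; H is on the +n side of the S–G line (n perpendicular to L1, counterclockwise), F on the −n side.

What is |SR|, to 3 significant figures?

56.8

The slot axis is L1's direction at -66.9°, so u = (cos -66.9°, sin -66.9°) = (0.392, -0.920) and n = (−sin -66.9°, cos -66.9°) = (0.920, 0.392). S is at the origin and G lies 53.6 along u from S, so G = 53.6·u = (21.0, -49.3). Tangency of A1 to both parallel lines with radius 18.9 puts H and F at S ± 18.9·n: H = (17.4, 7.42), F = (-17.4, -7.42). Equal radii place R and N the same way about G: R = G + 18.9·n = (38.4, -41.9), N = G − 18.9·n = (3.64, -56.7). Then |SR| = |R − S| = 56.8.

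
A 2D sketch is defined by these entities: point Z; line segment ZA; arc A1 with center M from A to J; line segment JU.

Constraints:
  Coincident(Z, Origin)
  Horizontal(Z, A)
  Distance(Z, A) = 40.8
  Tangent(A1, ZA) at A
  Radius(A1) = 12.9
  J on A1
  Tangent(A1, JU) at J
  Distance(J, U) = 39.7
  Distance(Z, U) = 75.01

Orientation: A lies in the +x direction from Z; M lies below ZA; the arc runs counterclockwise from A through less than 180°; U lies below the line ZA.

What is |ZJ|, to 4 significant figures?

36.53

Checks: |MJ| = 12.90 ✓; ∠(MJ, JU) = 90.00° ✓; |JU| = 39.70 ✓; |ZU| = 75.01 ✓.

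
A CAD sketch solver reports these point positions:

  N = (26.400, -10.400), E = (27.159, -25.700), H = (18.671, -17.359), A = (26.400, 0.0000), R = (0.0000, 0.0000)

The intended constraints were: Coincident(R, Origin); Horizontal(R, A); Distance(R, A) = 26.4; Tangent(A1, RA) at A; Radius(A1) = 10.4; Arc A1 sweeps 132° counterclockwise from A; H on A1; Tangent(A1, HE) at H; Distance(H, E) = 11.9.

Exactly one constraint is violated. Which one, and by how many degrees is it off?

Tangent(A1, HE) at H — off by 3.50°.

R = (0.00, 0.00) ✓; R.y = 0.00, A.y = 0.00 ✓; |RA| = 26.40 ✓; ∠(NA, AR) = 90.00° ✓; |NA| = 10.40 ✓; bearing(N→H) − bearing(N→A) = 132.0° ✓; |NH| = 10.40 ✓; ∠(NH, HE) = 86.50° ✗; |HE| = 11.90 ✓.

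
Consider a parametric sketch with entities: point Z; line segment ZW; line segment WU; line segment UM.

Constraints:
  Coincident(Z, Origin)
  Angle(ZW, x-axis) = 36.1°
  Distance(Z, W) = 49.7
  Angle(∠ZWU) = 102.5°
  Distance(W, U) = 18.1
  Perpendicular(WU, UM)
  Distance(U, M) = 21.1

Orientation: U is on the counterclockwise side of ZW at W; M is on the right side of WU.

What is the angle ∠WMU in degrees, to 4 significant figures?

40.62°

Z is at the origin; ZW runs at 36.1° with length 49.7, so W = 49.7·(cos 36.1°, sin 36.1°) = (40.16, 29.28). ∠ZWU = 102.5°, so WU runs at 36.1° + (180° − 102.5°) = 113.6° from the x-axis; with |WU| = 18.1, U = W + 18.1·(cos 113.6°, sin 113.6°) = (32.91, 45.87). The perpendicularity gives UM at right angles to WU; with |UM| = 21.1 on the right of WU, M = U + 21.1·(0.9164, 0.4003) = (52.25, 54.32). Then cos ∠WMU = MW·MU / (|MW||MU|), giving 40.62°.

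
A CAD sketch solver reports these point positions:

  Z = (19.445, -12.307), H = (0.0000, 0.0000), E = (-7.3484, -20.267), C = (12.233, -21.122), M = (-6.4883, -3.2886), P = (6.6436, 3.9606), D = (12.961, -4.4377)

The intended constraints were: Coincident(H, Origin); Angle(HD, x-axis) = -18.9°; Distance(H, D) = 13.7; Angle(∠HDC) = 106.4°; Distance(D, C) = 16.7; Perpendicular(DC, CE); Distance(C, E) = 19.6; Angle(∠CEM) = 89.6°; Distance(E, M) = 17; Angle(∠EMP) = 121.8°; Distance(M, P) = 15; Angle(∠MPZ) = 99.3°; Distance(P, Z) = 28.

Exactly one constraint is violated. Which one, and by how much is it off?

Distance(P, Z) = 28 — off by 7.30.

H = (0.00, 0.00) ✓; HD at -18.90° ✓; |HD| = 13.70 ✓; ∠HDC = 106.4° ✓; |DC| = 16.70 ✓; ∠(DC, CE) = 90.00° ✓; |CE| = 19.60 ✓; ∠CEM = 89.60° ✓; |EM| = 17.00 ✓; ∠EMP = 121.8° ✓; |MP| = 15.00 ✓; ∠MPZ = 99.30° ✓; |PZ| = 20.70 ✗.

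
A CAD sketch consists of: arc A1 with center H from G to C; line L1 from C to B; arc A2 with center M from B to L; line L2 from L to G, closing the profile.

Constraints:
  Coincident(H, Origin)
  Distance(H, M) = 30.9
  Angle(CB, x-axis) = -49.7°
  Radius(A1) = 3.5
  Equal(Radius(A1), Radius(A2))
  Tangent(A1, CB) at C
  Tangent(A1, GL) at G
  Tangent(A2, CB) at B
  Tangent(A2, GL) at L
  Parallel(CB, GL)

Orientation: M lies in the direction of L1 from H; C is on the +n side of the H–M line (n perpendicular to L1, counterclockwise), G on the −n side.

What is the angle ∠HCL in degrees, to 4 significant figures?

77.24°

The slot axis is L1's direction at -49.7°, so u = (cos -49.7°, sin -49.7°) = (0.6468, -0.7627) and n = (−sin -49.7°, cos -49.7°) = (0.7627, 0.6468). H is at the origin and M lies 30.9 along u from H, so M = 30.9·u = (19.99, -23.57). Tangency of A1 to both parallel lines with radius 3.5 puts C and G at H ± 3.5·n: C = (2.669, 2.264), G = (-2.669, -2.264). Equal radii place B and L the same way about M: B = M + 3.5·n = (22.66, -21.30), L = M − 3.5·n = (17.32, -25.83). Then cos ∠HCL = CH·CL / (|CH||CL|), giving 77.24°.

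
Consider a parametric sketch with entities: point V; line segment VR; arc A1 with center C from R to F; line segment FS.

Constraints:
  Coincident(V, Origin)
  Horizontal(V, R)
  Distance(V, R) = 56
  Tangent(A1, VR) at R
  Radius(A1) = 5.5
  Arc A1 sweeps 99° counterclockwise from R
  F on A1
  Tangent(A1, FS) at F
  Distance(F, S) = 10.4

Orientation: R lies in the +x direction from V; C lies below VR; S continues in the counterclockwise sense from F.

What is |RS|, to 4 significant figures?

17.06

On A1, R sits at bearing 90° from C; a 99° counterclockwise sweep puts F at bearing 189°, so F = C + 5.5·(cos 189°, sin 189°) = (50.57, -6.360). The tangent condition forces CF to be normal to FS, so FS runs along (−sin 189°, cos 189°); with |FS| = 10.4, S = (52.19, -16.63). Then |RS| = |S − R| = 17.06.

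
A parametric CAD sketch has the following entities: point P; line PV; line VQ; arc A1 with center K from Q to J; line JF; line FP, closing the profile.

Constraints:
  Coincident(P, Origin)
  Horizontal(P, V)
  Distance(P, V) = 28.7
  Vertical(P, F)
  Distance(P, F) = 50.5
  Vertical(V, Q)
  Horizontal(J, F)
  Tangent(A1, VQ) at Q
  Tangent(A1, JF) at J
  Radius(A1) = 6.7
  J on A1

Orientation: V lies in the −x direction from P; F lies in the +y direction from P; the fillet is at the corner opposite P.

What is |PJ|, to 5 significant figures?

55.084

P is at the origin; P and V share the same y with |PV| = 28.7 and V on the −x side, so V = (-28.700, 0.0000). PF is vertical with |PF| = 50.5 and F on the +y side, so F = (0.0000, 50.500). The virtual corner opposite P is at (-28.700, 50.500). The tangent condition forces KQ to be normal to VQ and tangency of A1 to JF means the radius KJ is perpendicular to JF, with radius 6.7, so the center K sits 6.7 in from both sides at K = (-22.000, 43.800). That places the tangent points at Q = (-28.700, 43.800) on VQ and J = (-22.000, 50.500) on JF. Then |PJ| = |J − P| = 55.084.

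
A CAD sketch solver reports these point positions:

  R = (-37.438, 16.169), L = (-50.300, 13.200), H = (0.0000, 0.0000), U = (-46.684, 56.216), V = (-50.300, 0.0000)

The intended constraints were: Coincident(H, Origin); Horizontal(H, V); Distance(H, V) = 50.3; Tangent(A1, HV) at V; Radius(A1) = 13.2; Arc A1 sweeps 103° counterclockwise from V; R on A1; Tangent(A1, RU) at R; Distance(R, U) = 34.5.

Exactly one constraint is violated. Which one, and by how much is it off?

Distance(R, U) = 34.5 — off by 6.60.

H = (0.00, 0.00) ✓; H.y = 0.00, V.y = 0.00 ✓; |HV| = 50.30 ✓; ∠(LV, VH) = 90.00° ✓; |LV| = 13.20 ✓; bearing(L→R) − bearing(L→V) = 103.0° ✓; |LR| = 13.20 ✓; ∠(LR, RU) = 90.00° ✓; |RU| = 41.10 ✗.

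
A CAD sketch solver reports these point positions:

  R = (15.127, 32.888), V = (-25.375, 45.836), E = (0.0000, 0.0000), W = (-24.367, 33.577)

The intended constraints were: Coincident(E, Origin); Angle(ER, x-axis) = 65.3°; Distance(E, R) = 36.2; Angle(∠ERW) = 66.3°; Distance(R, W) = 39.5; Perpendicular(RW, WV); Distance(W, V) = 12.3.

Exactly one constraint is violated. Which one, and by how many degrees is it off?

Perpendicular(RW, WV) — off by 5.70°.

E = (0.00, 0.00) ✓; ER at 65.30° ✓; |ER| = 36.20 ✓; ∠ERW = 66.30° ✓; |RW| = 39.50 ✓; ∠(RW, WV) = 84.30° ✗; |WV| = 12.30 ✓.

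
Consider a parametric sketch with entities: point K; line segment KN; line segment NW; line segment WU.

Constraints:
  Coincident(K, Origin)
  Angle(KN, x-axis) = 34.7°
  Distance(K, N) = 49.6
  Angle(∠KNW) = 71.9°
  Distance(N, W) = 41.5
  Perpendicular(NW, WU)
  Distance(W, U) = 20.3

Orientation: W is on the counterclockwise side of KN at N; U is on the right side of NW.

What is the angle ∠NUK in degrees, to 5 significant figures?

42.786°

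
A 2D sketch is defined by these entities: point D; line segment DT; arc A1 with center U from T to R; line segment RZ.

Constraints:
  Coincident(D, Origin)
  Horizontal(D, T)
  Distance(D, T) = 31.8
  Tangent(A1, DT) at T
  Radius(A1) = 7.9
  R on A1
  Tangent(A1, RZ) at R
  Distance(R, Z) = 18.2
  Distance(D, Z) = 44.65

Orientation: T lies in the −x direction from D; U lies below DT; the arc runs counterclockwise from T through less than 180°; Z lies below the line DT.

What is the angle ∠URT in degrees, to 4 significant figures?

38.23°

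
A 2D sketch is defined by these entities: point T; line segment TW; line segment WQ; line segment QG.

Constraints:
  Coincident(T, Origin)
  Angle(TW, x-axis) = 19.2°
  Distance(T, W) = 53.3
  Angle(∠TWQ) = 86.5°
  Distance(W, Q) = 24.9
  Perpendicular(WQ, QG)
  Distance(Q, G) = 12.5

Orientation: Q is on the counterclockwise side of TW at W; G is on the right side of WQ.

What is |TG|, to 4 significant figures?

69.17

∠TWQ = 86.5°, so WQ runs at 19.2° + (180° − 86.5°) = 112.7° from the x-axis; with |WQ| = 24.9, Q = W + 24.9·(cos 112.7°, sin 112.7°) = (40.73, 40.50). WQ ⟂ QG; with |QG| = 12.5 on the right of WQ, G = Q + 12.5·(0.9225, 0.3859) = (52.26, 45.32). Then |TG| = |G − T| = 69.17.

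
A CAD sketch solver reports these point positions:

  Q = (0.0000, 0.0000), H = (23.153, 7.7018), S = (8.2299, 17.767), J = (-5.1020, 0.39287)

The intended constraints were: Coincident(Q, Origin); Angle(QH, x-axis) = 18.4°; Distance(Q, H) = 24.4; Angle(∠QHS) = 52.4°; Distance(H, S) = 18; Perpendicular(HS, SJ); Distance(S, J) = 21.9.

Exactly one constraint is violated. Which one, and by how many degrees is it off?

Perpendicular(HS, SJ) — off by 3.50°.

Q = (0.00, 0.00) ✓; QH at 18.40° ✓; |QH| = 24.40 ✓; ∠QHS = 52.40° ✓; |HS| = 18.00 ✓; ∠(HS, SJ) = 86.50° ✗; |SJ| = 21.90 ✓.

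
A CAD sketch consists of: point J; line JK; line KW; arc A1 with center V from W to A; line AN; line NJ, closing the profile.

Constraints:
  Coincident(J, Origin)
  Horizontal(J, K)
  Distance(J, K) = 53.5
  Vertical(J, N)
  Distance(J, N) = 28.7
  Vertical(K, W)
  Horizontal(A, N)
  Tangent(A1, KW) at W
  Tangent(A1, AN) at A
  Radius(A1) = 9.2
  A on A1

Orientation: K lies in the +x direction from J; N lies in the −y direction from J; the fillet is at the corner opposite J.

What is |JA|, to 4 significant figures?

52.78

J is at the origin; JK is horizontal with |JK| = 53.5 and K on the +x side, so K = (53.50, 0.000). JN is vertical with |JN| = 28.7 and N on the −y side, so N = (0.000, -28.70). The virtual corner opposite J is at (53.50, -28.70). A1 meets KW tangentially, so VW is at right angles to KW and since A1 is tangent to AN there, VA ⟂ AN, with radius 9.2, so the center V sits 9.2 in from both sides at V = (44.30, -19.50). That places the tangent points at W = (53.50, -19.50) on KW and A = (44.30, -28.70) on AN. Then |JA| = |A − J| = 52.78.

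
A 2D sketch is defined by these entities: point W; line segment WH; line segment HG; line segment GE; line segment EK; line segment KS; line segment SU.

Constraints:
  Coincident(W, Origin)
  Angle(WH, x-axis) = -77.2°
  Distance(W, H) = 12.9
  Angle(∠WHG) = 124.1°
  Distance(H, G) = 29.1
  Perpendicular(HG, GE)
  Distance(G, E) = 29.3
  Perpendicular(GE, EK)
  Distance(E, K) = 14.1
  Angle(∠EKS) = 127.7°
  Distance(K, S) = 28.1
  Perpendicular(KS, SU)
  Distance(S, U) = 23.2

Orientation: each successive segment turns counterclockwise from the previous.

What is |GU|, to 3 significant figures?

14.8

W is at the origin; WH runs at -77.2° with length 12.9, so H = (2.86, -12.6). ∠WHG = 124.1° gives HG at -21.3° from the x-axis; with |HG| = 29.1, G = (30.0, -23.2). The perpendicularity gives GE at right angles to HG, so GE runs at 68.7°; with |GE| = 29.3, E = (40.6, 4.15). GE is perpendicular to EK, so EK runs at 159°; with |EK| = 14.1, K = (27.5, 9.27). ∠EKS = 127.7° gives KS at -149° from the x-axis; with |KS| = 28.1, S = (3.39, -5.20). The perpendicularity gives SU at right angles to KS, so SU runs at -59.0°; with |SU| = 23.2, U = (15.3, -25.1). Then |GU| = |U − G| = 14.8.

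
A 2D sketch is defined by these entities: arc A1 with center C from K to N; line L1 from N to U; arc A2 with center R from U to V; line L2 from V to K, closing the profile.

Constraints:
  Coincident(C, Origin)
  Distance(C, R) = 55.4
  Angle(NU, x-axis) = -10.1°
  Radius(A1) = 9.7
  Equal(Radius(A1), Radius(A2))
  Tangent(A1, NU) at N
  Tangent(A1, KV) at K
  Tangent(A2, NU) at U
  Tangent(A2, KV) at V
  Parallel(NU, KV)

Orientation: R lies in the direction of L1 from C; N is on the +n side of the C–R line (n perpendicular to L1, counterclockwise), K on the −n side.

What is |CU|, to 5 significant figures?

56.243

The slot axis is L1's direction at -10.1°, so u = (cos -10.1°, sin -10.1°) = (0.98450, -0.17537) and n = (−sin -10.1°, cos -10.1°) = (0.17537, 0.98450). C is at the origin and R lies 55.4 along u from C, so R = 55.4·u = (54.541, -9.7153). Tangency of A1 to both parallel lines with radius 9.7 puts N and K at C ± 9.7·n: N = (1.7011, 9.5497), K = (-1.7011, -9.5497). Equal radii place U and V the same way about R: U = R + 9.7·n = (56.243, -0.16564), V = R − 9.7·n = (52.840, -19.265). Then |CU| = |U − C| = 56.243.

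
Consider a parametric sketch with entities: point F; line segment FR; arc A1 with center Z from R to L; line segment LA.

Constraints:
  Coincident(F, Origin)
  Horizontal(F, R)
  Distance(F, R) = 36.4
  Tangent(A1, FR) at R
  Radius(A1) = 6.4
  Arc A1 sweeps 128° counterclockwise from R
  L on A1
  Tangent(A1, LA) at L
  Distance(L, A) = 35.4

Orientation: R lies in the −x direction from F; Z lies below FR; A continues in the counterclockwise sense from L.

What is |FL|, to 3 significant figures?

42.7

A1 meets FR tangentially, so ZR is at right angles to FR, so Z = R + (0, -6.4) = (-36.4, -6.40). On A1, R sits at bearing 90° from Z; a 128° counterclockwise sweep puts L at bearing 218°, so L = Z + 6.4·(cos 218°, sin 218°) = (-41.4, -10.3). Then |FL| = |L − F| = 42.7.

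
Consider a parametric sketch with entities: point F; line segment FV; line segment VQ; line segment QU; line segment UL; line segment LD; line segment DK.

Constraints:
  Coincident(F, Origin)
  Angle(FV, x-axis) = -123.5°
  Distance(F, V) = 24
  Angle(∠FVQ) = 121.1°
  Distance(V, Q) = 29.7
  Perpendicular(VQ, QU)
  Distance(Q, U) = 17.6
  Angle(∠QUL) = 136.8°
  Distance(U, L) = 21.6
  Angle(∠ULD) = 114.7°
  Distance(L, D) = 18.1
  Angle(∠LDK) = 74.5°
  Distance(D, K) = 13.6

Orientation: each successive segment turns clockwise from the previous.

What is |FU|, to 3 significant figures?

42.2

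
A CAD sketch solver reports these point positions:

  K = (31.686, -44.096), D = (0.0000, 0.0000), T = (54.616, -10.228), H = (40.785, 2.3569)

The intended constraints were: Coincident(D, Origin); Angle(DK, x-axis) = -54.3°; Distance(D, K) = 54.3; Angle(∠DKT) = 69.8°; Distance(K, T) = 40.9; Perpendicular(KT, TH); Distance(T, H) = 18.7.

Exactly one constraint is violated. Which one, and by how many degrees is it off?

Perpendicular(KT, TH) — off by 8.20°.

D = (0.00, 0.00) ✓; DK at -54.30° ✓; |DK| = 54.30 ✓; ∠DKT = 69.80° ✓; |KT| = 40.90 ✓; ∠(KT, TH) = 81.80° ✗; |TH| = 18.70 ✓.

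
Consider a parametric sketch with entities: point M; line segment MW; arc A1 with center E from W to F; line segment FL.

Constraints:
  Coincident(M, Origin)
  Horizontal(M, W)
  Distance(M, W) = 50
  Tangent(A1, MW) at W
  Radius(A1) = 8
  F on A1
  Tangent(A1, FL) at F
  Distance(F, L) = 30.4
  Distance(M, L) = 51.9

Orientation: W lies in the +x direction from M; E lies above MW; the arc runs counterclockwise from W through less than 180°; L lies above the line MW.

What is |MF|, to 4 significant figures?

57.68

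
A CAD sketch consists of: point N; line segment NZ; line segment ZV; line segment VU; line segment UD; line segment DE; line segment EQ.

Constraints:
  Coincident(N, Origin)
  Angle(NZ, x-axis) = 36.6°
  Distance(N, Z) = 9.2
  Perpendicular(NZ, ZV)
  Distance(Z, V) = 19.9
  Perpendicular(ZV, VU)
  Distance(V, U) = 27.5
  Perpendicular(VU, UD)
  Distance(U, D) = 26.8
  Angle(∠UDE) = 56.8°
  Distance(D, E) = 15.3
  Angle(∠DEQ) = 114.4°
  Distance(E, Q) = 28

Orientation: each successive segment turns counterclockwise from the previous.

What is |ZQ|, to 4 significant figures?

34.78

N is at the origin; NZ runs at 36.6° with length 9.2, so Z = (7.386, 5.485). NZ is perpendicular to ZV, so ZV runs at 126.6°; with |ZV| = 19.9, V = (-4.479, 21.46). ZV ⟂ VU, so VU runs at -143.4°; with |VU| = 27.5, U = (-26.56, 5.065). VU ⟂ UD, so UD runs at -53.40°; with |UD| = 26.8, D = (-10.58, -16.45). ∠UDE = 56.8° gives DE at 69.80° from the x-axis; with |DE| = 15.3, E = (-5.295, -2.091). ∠DEQ = 114.4° gives EQ at 135.4° from the x-axis; with |EQ| = 28.0, Q = (-25.23, 17.57). Then |ZQ| = |Q − Z| = 34.78.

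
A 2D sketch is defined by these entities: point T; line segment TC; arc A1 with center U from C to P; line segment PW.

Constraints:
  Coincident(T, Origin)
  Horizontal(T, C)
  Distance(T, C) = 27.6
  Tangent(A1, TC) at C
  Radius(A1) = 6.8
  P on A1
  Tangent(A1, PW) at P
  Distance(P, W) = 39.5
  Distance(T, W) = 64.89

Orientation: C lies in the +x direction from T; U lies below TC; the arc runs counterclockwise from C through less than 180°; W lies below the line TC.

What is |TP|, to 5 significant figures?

25.914

T is at the origin; T and C share the same y with |TC| = 27.6 and C on the +x side, so C = (27.600, 0.0000). Tangency of A1 to TC means the radius UC is perpendicular to TC, so U = C + (0, -6.8) = (27.600, -6.8000). Since UP ⟂ PW (tangency), |UW| = √(6.8² + 39.5²) = 40.081 regardless of where P sits on A1. So W lies on both circle(T, 64.89) and circle(U, 40.081); the below-TC intersection is W = (52.378, -38.304). P is the foot of the tangent from W: P = (23.046, -11.850).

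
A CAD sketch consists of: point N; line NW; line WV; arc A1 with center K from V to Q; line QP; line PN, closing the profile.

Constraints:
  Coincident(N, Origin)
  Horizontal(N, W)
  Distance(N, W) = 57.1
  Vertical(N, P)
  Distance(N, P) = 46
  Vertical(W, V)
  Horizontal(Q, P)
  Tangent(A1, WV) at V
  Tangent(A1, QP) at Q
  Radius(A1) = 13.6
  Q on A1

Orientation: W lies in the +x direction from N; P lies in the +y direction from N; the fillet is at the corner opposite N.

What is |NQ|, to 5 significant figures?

63.311

The virtual corner opposite N is at (57.100, 46.000). The tangent condition forces KV to be normal to WV and tangency of A1 to QP means the radius KQ is perpendicular to QP, with radius 13.6, so the center K sits 13.6 in from both sides at K = (43.500, 32.400). That places the tangent points at V = (57.100, 32.400) on WV and Q = (43.500, 46.000) on QP. Then |NQ| = |Q − N| = 63.311.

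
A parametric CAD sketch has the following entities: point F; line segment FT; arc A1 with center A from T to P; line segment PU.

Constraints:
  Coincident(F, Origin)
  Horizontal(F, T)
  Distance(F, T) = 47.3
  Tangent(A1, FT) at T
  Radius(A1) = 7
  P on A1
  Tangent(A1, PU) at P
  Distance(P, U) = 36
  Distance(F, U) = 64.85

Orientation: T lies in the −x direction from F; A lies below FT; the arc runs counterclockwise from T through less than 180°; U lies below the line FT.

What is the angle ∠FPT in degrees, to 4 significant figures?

41.38°

F is at the origin; F and T share the same y with |FT| = 47.3 and T on the −x side, so T = (-47.30, 0.000). A1 meets FT tangentially, so AT is at right angles to FT, so A = T + (0, -7) = (-47.30, -7.000). Since AP ⟂ PU (tangency), |AU| = √(7.0² + 36.0²) = 36.67 regardless of where P sits on A1. So U lies on both circle(F, 64.85) and circle(A, 36.67); the below-FT intersection is U = (-47.94, -43.67). P is the foot of the tangent from U: P = (-54.19, -8.215).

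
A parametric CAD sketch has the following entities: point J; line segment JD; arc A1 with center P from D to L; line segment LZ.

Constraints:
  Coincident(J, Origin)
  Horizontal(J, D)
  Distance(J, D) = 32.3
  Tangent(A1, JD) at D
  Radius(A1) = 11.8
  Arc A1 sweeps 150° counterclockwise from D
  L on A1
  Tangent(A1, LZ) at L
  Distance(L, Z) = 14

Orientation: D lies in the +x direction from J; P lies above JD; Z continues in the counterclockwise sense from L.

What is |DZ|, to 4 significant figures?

29.68

J is at the origin; JD is horizontal with |JD| = 32.3 and D on the +x side, so D = (32.30, 0.000). A1 meets JD tangentially, so PD is at right angles to JD, so P = D + (0, 11.8) = (32.30, 11.80). On A1, D sits at bearing -90° from P; a 150° counterclockwise sweep puts L at bearing 60°, so L = P + 11.8·(cos 60°, sin 60°) = (38.20, 22.02). Tangency of A1 to LZ means the radius PL is perpendicular to LZ, so LZ runs along (−sin 60°, cos 60°); with |LZ| = 14.0, Z = (26.08, 29.02). Then |DZ| = |Z − D| = 29.68.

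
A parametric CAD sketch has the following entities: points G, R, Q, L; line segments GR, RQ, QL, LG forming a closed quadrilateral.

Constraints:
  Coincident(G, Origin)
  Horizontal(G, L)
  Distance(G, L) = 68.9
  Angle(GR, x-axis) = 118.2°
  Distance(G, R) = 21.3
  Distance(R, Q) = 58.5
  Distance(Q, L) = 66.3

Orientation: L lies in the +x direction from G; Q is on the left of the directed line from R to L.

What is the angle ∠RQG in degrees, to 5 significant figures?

18.289°

Checks: |RQ| = 58.50 ✓; |QL| = 66.30 ✓.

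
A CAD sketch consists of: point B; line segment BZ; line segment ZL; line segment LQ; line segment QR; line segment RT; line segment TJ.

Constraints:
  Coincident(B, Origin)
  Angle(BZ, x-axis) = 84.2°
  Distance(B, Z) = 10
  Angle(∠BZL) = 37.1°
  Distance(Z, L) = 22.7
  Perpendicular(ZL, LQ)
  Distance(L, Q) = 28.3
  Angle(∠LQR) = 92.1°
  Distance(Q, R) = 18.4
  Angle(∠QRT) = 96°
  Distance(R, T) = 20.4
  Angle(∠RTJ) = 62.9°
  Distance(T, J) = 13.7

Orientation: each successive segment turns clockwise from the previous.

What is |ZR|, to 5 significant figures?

29.293

B is at the origin; BZ runs at 84.2° with length 10.0, so Z = (1.0106, 9.9488). ∠BZL = 37.1° gives ZL at -58.700° from the x-axis; with |ZL| = 22.7, L = (12.804, -9.4474). ZL ⟂ LQ, so LQ runs at -148.70°; with |LQ| = 28.3, Q = (-11.378, -24.150). ∠LQR = 92.1° gives QR at 123.40° from the x-axis; with |QR| = 18.4, R = (-21.506, -8.7886). Then |ZR| = |R − Z| = 29.293.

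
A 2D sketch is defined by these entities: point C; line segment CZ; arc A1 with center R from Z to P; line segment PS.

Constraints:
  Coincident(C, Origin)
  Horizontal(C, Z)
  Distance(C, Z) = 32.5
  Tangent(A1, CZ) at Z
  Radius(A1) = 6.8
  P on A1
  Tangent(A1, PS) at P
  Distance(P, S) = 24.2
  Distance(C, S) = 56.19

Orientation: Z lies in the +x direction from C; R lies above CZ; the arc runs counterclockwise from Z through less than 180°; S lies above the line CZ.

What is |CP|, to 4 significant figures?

38.47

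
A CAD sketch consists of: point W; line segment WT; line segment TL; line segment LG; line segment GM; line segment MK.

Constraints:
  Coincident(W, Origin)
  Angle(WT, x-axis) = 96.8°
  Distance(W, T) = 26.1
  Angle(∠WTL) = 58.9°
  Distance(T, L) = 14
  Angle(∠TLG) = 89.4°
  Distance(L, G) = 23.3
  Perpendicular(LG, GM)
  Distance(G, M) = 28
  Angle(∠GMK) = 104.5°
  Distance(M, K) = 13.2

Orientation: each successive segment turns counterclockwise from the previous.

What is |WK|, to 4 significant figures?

33.20

W is at the origin; WT runs at 96.8° with length 26.1, so T = (-3.090, 25.92). ∠WTL = 58.9° gives TL at -142.1° from the x-axis; with |TL| = 14.0, L = (-14.14, 17.32). ∠TLG = 89.4° gives LG at -51.50° from the x-axis; with |LG| = 23.3, G = (0.3671, -0.9184). LG is perpendicular to GM, so GM runs at 38.50°; with |GM| = 28.0, M = (22.28, 16.51). ∠GMK = 104.5° gives MK at 114.0° from the x-axis; with |MK| = 13.2, K = (16.91, 28.57). Then |WK| = |K − W| = 33.20.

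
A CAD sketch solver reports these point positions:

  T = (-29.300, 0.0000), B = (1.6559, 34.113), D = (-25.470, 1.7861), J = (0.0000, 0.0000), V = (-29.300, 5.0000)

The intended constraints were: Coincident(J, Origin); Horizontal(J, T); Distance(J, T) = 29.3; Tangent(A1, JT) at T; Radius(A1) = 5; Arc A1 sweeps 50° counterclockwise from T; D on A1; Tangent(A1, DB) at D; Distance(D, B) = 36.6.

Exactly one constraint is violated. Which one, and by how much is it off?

Distance(D, B) = 36.6 — off by 5.60.

J = (0.00, 0.00) ✓; J.y = 0.00, T.y = 0.00 ✓; |JT| = 29.30 ✓; ∠(VT, TJ) = 90.00° ✓; |VT| = 5.000 ✓; bearing(V→D) − bearing(V→T) = 50.00° ✓; |VD| = 5.000 ✓; ∠(VD, DB) = 90.00° ✓; |DB| = 42.20 ✗.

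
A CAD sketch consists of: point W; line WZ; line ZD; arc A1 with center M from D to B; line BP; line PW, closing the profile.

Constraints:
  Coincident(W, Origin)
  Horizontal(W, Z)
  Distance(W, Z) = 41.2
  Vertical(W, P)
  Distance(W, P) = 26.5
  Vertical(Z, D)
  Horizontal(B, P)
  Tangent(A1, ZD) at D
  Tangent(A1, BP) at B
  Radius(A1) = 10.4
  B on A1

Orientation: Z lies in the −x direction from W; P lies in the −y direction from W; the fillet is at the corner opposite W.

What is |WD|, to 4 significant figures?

44.23

W is at the origin; W and Z share the same y with |WZ| = 41.2 and Z on the −x side, so Z = (-41.20, 0.000). W and P share the same x with |WP| = 26.5 and P on the −y side, so P = (0.000, -26.50). The virtual corner opposite W is at (-41.20, -26.50). The tangent condition forces MD to be normal to ZD and tangency of A1 to BP means the radius MB is perpendicular to BP, with radius 10.4, so the center M sits 10.4 in from both sides at M = (-30.80, -16.10). That places the tangent points at D = (-41.20, -16.10) on ZD and B = (-30.80, -26.50) on BP. Then |WD| = |D − W| = 44.23.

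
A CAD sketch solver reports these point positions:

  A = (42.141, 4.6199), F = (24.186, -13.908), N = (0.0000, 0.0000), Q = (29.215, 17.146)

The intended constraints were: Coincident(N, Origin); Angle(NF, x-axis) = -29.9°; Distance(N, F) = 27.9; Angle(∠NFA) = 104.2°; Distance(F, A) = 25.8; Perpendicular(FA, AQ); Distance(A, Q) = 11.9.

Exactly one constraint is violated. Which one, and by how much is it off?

Distance(A, Q) = 11.9 — off by 6.10.

N = (0.00, 0.00) ✓; NF at -29.90° ✓; |NF| = 27.90 ✓; ∠NFA = 104.2° ✓; |FA| = 25.80 ✓; ∠(FA, AQ) = 90.00° ✓; |AQ| = 18.00 ✗.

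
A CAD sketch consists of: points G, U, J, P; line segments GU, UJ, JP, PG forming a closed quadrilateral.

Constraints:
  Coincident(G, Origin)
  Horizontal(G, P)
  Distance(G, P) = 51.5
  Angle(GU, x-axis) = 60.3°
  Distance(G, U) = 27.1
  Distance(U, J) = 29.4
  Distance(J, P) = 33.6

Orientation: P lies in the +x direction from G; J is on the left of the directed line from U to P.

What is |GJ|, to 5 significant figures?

52.506

Checks: |UJ| = 29.40 ✓; |JP| = 33.60 ✓.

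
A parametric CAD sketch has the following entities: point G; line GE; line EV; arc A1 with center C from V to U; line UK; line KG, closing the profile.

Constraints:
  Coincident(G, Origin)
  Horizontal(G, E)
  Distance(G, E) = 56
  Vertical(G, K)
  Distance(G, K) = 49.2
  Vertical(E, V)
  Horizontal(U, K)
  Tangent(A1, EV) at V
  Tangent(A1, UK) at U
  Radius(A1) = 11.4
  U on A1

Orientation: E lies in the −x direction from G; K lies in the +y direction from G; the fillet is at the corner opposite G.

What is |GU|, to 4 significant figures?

66.41

G is at the origin; G and E share the same y with |GE| = 56.0 and E on the −x side, so E = (-56.00, 0.000). GK is vertical with |GK| = 49.2 and K on the +y side, so K = (0.000, 49.20). The virtual corner opposite G is at (-56.00, 49.20). Since A1 is tangent to EV there, CV ⟂ EV and the tangent condition forces CU to be normal to UK, with radius 11.4, so the center C sits 11.4 in from both sides at C = (-44.60, 37.80). That places the tangent points at V = (-56.00, 37.80) on EV and U = (-44.60, 49.20) on UK. Then |GU| = |U − G| = 66.41.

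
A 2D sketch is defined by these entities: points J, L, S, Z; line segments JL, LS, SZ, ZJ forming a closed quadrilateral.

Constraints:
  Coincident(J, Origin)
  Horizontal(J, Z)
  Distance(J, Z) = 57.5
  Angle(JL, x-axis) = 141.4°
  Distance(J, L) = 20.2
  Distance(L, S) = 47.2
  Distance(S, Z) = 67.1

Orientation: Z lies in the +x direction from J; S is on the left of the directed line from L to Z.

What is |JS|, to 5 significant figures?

51.733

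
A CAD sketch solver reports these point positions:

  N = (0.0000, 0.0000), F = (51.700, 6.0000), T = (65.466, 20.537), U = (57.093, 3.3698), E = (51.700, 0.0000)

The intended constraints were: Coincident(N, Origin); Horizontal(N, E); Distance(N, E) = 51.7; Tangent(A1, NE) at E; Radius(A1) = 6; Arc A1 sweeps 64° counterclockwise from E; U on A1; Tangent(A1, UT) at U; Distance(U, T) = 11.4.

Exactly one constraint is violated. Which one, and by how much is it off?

Distance(U, T) = 11.4 — off by 7.70.

N = (0.00, 0.00) ✓; N.y = 0.00, E.y = 0.00 ✓; |NE| = 51.70 ✓; ∠(FE, EN) = 90.00° ✓; |FE| = 6.000 ✓; bearing(F→U) − bearing(F→E) = 64.00° ✓; |FU| = 6.000 ✓; ∠(FU, UT) = 90.00° ✓; |UT| = 19.10 ✗.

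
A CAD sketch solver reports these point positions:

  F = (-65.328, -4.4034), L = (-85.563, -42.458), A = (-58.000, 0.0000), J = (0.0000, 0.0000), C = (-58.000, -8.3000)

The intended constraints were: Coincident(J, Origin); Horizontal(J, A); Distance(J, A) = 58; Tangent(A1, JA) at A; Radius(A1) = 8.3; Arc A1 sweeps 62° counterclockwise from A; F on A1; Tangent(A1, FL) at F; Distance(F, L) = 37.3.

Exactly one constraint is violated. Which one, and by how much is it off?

Distance(F, L) = 37.3 — off by 5.80.

J = (0.00, 0.00) ✓; J.y = 0.00, A.y = 0.00 ✓; |JA| = 58.00 ✓; ∠(CA, AJ) = 90.00° ✓; |CA| = 8.300 ✓; bearing(C→F) − bearing(C→A) = 62.00° ✓; |CF| = 8.300 ✓; ∠(CF, FL) = 90.00° ✓; |FL| = 43.10 ✗.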